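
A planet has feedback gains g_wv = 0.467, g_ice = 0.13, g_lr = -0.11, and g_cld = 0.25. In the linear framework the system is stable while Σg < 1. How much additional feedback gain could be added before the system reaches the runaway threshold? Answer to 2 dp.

0.26

Current total gain = 0.467 + 0.13 − 0.11 + 0.25 = 0.737.
Margin to runaway = 1 − 0.737 = 0.26.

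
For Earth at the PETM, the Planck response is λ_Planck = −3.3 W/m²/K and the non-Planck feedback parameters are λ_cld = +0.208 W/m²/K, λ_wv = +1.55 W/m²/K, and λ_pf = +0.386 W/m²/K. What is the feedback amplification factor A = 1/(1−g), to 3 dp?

2.855

Convert to gains: g_cld = 0.208/3.3 = 0.06303; g_wv = 1.55/3.3 = 0.4697; g_pf = 0.386/3.3 = 0.117.
Total gain g = 0.64973.
A = 1/(1 − 0.64973) = 2.855.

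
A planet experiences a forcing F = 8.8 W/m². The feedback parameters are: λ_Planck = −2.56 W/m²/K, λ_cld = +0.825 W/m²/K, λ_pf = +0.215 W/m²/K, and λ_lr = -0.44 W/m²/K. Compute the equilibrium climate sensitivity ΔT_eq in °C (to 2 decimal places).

Net feedback parameter λ = (−2.56) + (+0.825) + (+0.215) + (-0.44) = -1.96 W/m²/K.
ΔT = −F/λ = −8.8/(-1.96) = 4.49 °C.

4.49 °C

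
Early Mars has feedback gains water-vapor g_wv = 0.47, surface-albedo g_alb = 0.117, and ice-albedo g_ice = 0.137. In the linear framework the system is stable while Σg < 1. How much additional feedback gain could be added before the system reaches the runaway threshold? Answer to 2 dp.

Current total gain = 0.47 + 0.117 + 0.137 = 0.724.
Margin to runaway = 1 − 0.724 = 0.28.

0.28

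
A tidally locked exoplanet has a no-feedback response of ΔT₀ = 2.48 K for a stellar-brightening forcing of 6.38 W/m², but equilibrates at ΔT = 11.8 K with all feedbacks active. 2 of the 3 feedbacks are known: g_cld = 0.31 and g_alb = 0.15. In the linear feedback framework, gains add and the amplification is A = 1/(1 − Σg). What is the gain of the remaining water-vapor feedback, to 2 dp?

Amplification A = ΔT/ΔT₀ = 11.8/2.48 = 4.758.
Total gain g = 1 − 1/A = 1 − 1/4.758 = 0.7898.
Known gains sum to 0.31 + 0.15 = 0.46.
g_wv = 0.7898 − 0.46 = 0.33.

0.33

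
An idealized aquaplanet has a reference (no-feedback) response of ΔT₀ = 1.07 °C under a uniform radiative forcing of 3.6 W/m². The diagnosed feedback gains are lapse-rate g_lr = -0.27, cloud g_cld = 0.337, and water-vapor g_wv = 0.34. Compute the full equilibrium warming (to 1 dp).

Total gain g = -0.27 + 0.337 + 0.34 = 0.407.
Amplification A = 1/(1 − 0.407) = 1.686.
ΔT = 1.07 × 1.686 = 1.8 °C.

1.8 °C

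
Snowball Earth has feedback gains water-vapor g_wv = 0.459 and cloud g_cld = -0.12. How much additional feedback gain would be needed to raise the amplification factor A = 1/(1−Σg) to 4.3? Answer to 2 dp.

0.43

Current total gain = 0.339.
Target gain for A = 4.3: g* = 1 − 1/4.3 = 0.7674.
Additional gain needed = 0.7674 − 0.339 = 0.43.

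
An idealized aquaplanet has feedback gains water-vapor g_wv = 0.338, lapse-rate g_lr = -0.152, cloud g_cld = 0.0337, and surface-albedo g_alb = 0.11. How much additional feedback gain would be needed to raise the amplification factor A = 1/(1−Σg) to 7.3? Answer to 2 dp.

0.53

Current total gain = 0.3297.
Target gain for A = 7.3: g* = 1 − 1/7.3 = 0.863.
Additional gain needed = 0.863 − 0.3297 = 0.53.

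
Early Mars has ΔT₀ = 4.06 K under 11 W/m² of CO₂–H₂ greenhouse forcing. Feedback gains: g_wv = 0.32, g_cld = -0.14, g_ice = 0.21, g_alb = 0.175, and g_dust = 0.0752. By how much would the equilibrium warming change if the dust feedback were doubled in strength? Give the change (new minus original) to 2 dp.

Original: g = 0.6402, ΔT = 4.06/(1−0.6402) = 11.2840 K.
With doubled dust: g' = 0.7154, ΔT' = 4.06/(1−0.7154) = 14.2656 K.
Change = 14.2656 − 11.2840 = 2.98 K.

2.98 K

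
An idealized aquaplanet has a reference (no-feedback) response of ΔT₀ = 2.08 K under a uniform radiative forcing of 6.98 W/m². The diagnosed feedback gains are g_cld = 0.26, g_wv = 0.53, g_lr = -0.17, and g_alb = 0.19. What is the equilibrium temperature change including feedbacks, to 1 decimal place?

Total gain g = 0.26 + 0.53 − 0.17 + 0.19 = 0.81.
Amplification A = 1/(1 − 0.81) = 5.263.
ΔT = 2.08 × 5.263 = 10.9 K.

10.9 K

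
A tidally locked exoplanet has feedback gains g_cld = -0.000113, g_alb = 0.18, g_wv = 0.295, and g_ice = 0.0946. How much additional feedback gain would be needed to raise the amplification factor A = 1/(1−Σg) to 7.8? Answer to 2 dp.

0.30

Current total gain = 0.569487.
Target gain for A = 7.8: g* = 1 − 1/7.8 = 0.8718.
Additional gain needed = 0.8718 − 0.569487 = 0.30.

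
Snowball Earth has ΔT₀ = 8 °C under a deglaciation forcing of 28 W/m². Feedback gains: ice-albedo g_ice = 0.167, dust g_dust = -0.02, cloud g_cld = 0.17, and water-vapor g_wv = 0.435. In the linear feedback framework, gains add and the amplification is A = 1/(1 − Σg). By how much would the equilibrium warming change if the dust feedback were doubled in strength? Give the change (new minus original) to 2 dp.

Original: g = 0.752, ΔT = 8/(1−0.752) = 32.2581 °C.
With doubled dust: g' = 0.732, ΔT' = 8/(1−0.732) = 29.8507 °C.
Change = 29.8507 − 32.2581 = -2.41 °C.

-2.41 °C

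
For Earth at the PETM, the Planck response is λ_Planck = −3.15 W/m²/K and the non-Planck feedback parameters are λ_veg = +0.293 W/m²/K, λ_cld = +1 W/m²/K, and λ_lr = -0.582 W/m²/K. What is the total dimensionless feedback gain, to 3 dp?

Convert to gains: g_veg = 0.293/3.15 = 0.09302; g_cld = 1/3.15 = 0.3175; g_lr = -0.582/3.15 = -0.1848.
Total gain g = 0.22572.

0.226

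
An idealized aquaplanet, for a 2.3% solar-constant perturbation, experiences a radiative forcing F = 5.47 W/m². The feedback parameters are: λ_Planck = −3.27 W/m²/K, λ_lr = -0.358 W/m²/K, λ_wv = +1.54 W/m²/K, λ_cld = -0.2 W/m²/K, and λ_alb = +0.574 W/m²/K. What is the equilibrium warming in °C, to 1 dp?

3.2 °C

Net feedback parameter λ = (−3.27) + (-0.358) + (+1.54) + (-0.2) + (+0.574) = -1.714 W/m²/K.
ΔT = −F/λ = −5.47/(-1.714) = 3.2 °C.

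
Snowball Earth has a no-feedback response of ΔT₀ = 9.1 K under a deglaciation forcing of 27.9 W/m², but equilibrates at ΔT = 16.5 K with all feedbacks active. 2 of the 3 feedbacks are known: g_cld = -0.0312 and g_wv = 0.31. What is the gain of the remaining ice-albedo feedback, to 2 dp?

Amplification A = ΔT/ΔT₀ = 16.5/9.1 = 1.813.
Total gain g = 1 − 1/A = 1 − 1/1.813 = 0.4484.
Known gains sum to -0.0312 + 0.31 = 0.2788.
g_ice = 0.4484 − 0.2788 = 0.17.

0.17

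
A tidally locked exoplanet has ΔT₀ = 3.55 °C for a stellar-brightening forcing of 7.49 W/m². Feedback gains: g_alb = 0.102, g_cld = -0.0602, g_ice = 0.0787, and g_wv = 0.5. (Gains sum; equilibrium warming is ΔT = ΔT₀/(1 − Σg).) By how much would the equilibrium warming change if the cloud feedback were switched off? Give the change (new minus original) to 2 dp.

1.76 °C

Original: g = 0.6205, ΔT = 3.55/(1−0.6205) = 9.3544 °C.
Without cloud: g' = 0.6807, ΔT' = 3.55/(1−0.6807) = 11.1181 °C.
Change = 11.1181 − 9.3544 = 1.76 °C.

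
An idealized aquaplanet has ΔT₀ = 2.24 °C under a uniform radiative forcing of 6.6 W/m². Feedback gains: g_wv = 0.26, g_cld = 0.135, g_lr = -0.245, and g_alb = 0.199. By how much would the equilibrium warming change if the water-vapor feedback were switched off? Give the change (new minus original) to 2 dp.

Original: g = 0.349, ΔT = 2.24/(1−0.349) = 3.4409 °C.
Without water-vapor: g' = 0.089, ΔT' = 2.24/(1−0.089) = 2.4588 °C.
Change = 2.4588 − 3.4409 = -0.98 °C.

-0.98 °C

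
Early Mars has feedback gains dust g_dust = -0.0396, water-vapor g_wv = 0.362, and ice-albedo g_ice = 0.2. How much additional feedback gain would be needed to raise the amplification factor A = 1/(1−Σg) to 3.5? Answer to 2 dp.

Current total gain = 0.5224.
Target gain for A = 3.5: g* = 1 − 1/3.5 = 0.7143.
Additional gain needed = 0.7143 − 0.5224 = 0.19.

0.19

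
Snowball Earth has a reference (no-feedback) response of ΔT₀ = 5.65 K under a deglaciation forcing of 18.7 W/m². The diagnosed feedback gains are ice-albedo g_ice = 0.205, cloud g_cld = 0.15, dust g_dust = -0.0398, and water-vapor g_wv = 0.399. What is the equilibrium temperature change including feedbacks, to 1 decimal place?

19.8 K

Total gain g = 0.205 + 0.15 − 0.0398 + 0.399 = 0.7142.
Amplification A = 1/(1 − 0.7142) = 3.499.
ΔT = 5.65 × 3.499 = 19.8 K.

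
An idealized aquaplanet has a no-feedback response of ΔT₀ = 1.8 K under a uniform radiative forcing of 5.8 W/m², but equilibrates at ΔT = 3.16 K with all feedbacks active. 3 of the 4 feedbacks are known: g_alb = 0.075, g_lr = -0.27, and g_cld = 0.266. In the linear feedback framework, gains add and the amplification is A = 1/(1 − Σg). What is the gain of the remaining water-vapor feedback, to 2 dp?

0.36

Amplification A = ΔT/ΔT₀ = 3.16/1.8 = 1.756.
Total gain g = 1 − 1/A = 1 − 1/1.756 = 0.4305.
Known gains sum to 0.075 − 0.27 + 0.266 = 0.071.
g_wv = 0.4305 − 0.071 = 0.36.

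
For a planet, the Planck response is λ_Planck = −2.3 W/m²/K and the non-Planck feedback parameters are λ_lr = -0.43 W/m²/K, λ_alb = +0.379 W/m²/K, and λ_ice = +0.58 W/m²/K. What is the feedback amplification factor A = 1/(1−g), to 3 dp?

1.299

Convert to gains: g_lr = -0.43/2.3 = -0.187; g_alb = 0.379/2.3 = 0.1648; g_ice = 0.58/2.3 = 0.2522.
Total gain g = 0.23.
A = 1/(1 − 0.23) = 1.299.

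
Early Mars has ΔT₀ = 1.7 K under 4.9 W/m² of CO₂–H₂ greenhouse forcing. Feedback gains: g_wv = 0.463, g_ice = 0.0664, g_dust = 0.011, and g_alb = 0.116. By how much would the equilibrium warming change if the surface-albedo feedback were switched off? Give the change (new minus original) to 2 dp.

Original: g = 0.6564, ΔT = 1.7/(1−0.6564) = 4.9476 K.
Without surface-albedo: g' = 0.5404, ΔT' = 1.7/(1−0.5404) = 3.6989 K.
Change = 3.6989 − 4.9476 = -1.25 K.

-1.25 K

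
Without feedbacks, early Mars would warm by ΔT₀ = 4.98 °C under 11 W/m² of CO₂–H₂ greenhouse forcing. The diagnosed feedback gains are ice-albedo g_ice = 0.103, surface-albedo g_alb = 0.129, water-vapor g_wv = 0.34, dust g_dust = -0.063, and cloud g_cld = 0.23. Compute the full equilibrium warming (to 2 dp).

19.08 °C

Total gain g = 0.103 + 0.129 + 0.34 − 0.063 + 0.23 = 0.739.
Amplification A = 1/(1 − 0.739) = 3.831.
ΔT = 4.98 × 3.831 = 19.08 °C.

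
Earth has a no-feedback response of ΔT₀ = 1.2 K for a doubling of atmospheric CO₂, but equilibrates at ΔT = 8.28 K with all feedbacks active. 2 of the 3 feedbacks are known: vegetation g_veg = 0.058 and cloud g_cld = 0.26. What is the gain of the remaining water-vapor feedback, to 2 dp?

Amplification A = ΔT/ΔT₀ = 8.28/1.2 = 6.9.
Total gain g = 1 − 1/A = 1 − 1/6.9 = 0.8551.
Known gains sum to 0.058 + 0.26 = 0.318.
g_wv = 0.8551 − 0.318 = 0.54.

0.54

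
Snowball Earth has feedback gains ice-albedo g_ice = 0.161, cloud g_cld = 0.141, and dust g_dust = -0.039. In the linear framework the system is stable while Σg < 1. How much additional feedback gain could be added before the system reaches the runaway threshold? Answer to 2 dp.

0.74

Current total gain = 0.161 + 0.141 − 0.039 = 0.263.
Margin to runaway = 1 − 0.263 = 0.74.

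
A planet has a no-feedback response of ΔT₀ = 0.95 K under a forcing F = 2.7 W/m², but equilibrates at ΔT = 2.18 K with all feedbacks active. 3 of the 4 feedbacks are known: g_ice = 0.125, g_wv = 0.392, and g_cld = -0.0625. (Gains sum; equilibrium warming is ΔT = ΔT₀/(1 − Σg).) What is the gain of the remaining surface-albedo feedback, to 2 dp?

Amplification A = ΔT/ΔT₀ = 2.18/0.95 = 2.295.
Total gain g = 1 − 1/A = 1 − 1/2.295 = 0.5643.
Known gains sum to 0.125 + 0.392 − 0.0625 = 0.4545.
g_alb = 0.5643 − 0.4545 = 0.11.

0.11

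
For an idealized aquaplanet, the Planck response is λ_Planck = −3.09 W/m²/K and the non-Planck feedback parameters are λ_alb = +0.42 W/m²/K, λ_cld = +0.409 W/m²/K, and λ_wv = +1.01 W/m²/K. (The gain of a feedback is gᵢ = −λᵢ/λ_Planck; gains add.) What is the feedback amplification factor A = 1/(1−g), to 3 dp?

2.470

Convert to gains: g_alb = 0.42/3.09 = 0.1359; g_cld = 0.409/3.09 = 0.1324; g_wv = 1.01/3.09 = 0.3269.
Total gain g = 0.5952.
A = 1/(1 − 0.5952) = 2.470.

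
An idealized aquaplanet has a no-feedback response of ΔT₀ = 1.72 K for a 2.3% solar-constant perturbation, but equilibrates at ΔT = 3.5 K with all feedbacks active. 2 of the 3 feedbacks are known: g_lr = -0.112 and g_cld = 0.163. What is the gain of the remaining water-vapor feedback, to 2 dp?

0.46

Amplification A = ΔT/ΔT₀ = 3.5/1.72 = 2.035.
Total gain g = 1 − 1/A = 1 − 1/2.035 = 0.5086.
Known gains sum to -0.112 + 0.163 = 0.051.
g_wv = 0.5086 − 0.051 = 0.46.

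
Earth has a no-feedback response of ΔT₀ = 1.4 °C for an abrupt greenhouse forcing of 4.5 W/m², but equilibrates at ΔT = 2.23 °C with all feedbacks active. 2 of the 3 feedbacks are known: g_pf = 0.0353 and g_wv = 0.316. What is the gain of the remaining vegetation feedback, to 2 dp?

0.02

Amplification A = ΔT/ΔT₀ = 2.23/1.4 = 1.593.
Total gain g = 1 − 1/A = 1 − 1/1.593 = 0.3723.
Known gains sum to 0.0353 + 0.316 = 0.3513.
g_veg = 0.3723 − 0.3513 = 0.02.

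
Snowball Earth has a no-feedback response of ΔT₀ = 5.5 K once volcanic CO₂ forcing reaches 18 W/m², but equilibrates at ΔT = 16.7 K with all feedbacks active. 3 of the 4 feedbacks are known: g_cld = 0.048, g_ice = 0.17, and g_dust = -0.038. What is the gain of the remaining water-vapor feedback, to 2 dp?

Amplification A = ΔT/ΔT₀ = 16.7/5.5 = 3.036.
Total gain g = 1 − 1/A = 1 − 1/3.036 = 0.6706.
Known gains sum to 0.048 + 0.17 − 0.038 = 0.18.
g_wv = 0.6706 − 0.18 = 0.49.

0.49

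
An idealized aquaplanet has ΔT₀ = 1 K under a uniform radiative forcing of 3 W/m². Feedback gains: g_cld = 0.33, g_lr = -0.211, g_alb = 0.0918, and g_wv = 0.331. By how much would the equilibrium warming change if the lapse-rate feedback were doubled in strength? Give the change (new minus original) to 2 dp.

-0.69 K

Original: g = 0.5418, ΔT = 1/(1−0.5418) = 2.1825 K.
With doubled lapse-rate: g' = 0.3308, ΔT' = 1/(1−0.3308) = 1.4943 K.
Change = 1.4943 − 2.1825 = -0.69 K.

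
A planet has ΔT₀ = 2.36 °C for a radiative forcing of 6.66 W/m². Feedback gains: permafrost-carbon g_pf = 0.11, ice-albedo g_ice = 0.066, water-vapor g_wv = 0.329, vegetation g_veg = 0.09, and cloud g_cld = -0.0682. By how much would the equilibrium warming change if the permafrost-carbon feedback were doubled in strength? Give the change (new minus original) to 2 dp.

Original: g = 0.5268, ΔT = 2.36/(1−0.5268) = 4.9873 °C.
With doubled permafrost-carbon: g' = 0.6368, ΔT' = 2.36/(1−0.6368) = 6.4978 °C.
Change = 6.4978 − 4.9873 = 1.51 °C.

1.51 °C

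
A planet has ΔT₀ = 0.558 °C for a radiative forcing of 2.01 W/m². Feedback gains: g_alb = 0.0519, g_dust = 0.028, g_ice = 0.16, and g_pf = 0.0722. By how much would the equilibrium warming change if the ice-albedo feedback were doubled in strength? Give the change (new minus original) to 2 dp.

0.25 °C

Original: g = 0.3121, ΔT = 0.558/(1−0.3121) = 0.8112 °C.
With doubled ice-albedo: g' = 0.4721, ΔT' = 0.558/(1−0.4721) = 1.0570 °C.
Change = 1.0570 − 0.8112 = 0.25 °C.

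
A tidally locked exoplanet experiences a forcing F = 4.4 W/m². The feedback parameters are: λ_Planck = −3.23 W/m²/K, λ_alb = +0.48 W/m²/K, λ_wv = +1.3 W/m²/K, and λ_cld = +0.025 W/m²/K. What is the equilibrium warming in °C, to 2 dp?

Net feedback parameter λ = (−3.23) + (+0.48) + (+1.3) + (+0.025) = -1.425 W/m²/K.
ΔT = −F/λ = −4.4/(-1.425) = 3.09 °C.

3.09 °C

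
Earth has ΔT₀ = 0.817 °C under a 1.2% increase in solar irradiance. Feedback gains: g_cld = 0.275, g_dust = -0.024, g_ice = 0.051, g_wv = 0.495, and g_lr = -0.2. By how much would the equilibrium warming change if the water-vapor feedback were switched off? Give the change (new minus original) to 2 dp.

Original: g = 0.597, ΔT = 0.817/(1−0.597) = 2.0273 °C.
Without water-vapor: g' = 0.102, ΔT' = 0.817/(1−0.102) = 0.9098 °C.
Change = 0.9098 − 2.0273 = -1.12 °C.

-1.12 °C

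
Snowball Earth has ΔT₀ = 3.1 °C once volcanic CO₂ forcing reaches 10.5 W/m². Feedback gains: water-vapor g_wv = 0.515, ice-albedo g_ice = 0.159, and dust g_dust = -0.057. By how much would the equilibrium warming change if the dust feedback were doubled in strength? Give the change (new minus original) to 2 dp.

-1.05 °C

Original: g = 0.617, ΔT = 3.1/(1−0.617) = 8.0940 °C.
With doubled dust: g' = 0.56, ΔT' = 3.1/(1−0.56) = 7.0455 °C.
Change = 7.0455 − 8.0940 = -1.05 °C.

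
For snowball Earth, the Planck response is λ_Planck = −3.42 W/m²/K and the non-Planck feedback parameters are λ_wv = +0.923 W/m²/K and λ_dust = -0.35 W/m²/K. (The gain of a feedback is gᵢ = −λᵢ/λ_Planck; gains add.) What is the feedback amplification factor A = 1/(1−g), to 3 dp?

1.201

Convert to gains: g_wv = 0.923/3.42 = 0.2699; g_dust = -0.35/3.42 = -0.1023.
Total gain g = 0.1676.
A = 1/(1 − 0.1676) = 1.201.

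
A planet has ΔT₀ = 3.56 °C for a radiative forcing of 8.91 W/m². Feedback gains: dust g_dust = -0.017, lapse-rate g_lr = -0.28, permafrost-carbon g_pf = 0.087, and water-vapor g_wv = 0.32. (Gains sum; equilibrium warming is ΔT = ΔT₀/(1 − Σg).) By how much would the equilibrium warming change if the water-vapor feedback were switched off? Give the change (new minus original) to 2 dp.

Original: g = 0.11, ΔT = 3.56/(1−0.11) = 4.0000 °C.
Without water-vapor: g' = -0.21, ΔT' = 3.56/(1+0.21) = 2.9421 °C.
Change = 2.9421 − 4.0000 = -1.06 °C.

-1.06 °C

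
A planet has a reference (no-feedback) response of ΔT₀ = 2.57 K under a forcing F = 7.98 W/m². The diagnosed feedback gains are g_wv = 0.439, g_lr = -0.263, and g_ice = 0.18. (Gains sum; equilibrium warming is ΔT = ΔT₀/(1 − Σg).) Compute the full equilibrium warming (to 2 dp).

Total gain g = 0.439 − 0.263 + 0.18 = 0.356.
Amplification A = 1/(1 − 0.356) = 1.553.
ΔT = 2.57 × 1.553 = 3.99 K.

3.99 K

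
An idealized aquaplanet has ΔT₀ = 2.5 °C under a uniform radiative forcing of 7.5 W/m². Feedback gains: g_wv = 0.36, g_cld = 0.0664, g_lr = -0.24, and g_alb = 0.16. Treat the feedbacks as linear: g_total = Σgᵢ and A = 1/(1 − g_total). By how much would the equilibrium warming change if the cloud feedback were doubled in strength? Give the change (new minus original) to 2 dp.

Original: g = 0.3464, ΔT = 2.5/(1−0.3464) = 3.8250 °C.
With doubled cloud: g' = 0.4128, ΔT' = 2.5/(1−0.4128) = 4.2575 °C.
Change = 4.2575 − 3.8250 = 0.43 °C.

0.43 °C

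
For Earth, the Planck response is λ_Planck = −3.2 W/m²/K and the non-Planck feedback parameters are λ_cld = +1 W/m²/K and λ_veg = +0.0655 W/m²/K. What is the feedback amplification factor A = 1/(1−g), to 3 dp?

1.499

Convert to gains: g_cld = 1/3.2 = 0.3125; g_veg = 0.0655/3.2 = 0.02047.
Total gain g = 0.33297.
A = 1/(1 − 0.33297) = 1.499.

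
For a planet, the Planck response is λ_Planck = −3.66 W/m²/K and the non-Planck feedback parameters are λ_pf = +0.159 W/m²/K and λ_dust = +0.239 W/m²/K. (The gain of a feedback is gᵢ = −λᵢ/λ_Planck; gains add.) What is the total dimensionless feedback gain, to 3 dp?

0.109

Convert to gains: g_pf = 0.159/3.66 = 0.04344; g_dust = 0.239/3.66 = 0.0653.
Total gain g = 0.10874.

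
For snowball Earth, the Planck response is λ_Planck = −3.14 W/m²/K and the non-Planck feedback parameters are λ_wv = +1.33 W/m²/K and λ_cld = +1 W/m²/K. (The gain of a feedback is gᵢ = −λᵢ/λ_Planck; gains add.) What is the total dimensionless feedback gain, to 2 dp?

0.74

Convert to gains: g_wv = 1.33/3.14 = 0.4236; g_cld = 1/3.14 = 0.3185.
Total gain g = 0.7421.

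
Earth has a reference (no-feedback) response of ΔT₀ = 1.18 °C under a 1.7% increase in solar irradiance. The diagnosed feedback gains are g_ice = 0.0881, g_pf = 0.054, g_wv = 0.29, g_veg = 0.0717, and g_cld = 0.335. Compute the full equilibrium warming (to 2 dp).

7.32 °C

Total gain g = 0.0881 + 0.054 + 0.29 + 0.0717 + 0.335 = 0.8388.
Amplification A = 1/(1 − 0.8388) = 6.203.
ΔT = 1.18 × 6.203 = 7.32 °C.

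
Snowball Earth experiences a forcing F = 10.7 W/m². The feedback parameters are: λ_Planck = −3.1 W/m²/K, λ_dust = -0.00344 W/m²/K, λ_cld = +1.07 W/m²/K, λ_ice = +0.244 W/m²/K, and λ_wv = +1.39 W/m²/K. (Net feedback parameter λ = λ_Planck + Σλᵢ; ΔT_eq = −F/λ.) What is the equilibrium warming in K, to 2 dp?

26.79 K

Net feedback parameter λ = (−3.1) + (-0.00344) + (+1.07) + (+0.244) + (+1.39) = -0.39944 W/m²/K.
ΔT = −F/λ = −10.7/(-0.39944) = 26.79 K.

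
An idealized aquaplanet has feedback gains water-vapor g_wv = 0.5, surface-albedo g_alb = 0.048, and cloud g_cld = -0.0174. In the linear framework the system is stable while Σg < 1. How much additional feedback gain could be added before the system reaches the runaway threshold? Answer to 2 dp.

Current total gain = 0.5 + 0.048 − 0.0174 = 0.5306.
Margin to runaway = 1 − 0.5306 = 0.47.

0.47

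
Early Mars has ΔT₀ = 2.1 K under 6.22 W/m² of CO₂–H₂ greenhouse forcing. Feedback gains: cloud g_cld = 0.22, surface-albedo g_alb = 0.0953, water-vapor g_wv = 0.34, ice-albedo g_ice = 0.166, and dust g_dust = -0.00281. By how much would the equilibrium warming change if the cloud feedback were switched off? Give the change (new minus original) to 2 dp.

-6.34 K

Original: g = 0.81849, ΔT = 2.1/(1−0.81849) = 11.5696 K.
Without cloud: g' = 0.59849, ΔT' = 2.1/(1−0.59849) = 5.2303 K.
Change = 5.2303 − 11.5696 = -6.34 K.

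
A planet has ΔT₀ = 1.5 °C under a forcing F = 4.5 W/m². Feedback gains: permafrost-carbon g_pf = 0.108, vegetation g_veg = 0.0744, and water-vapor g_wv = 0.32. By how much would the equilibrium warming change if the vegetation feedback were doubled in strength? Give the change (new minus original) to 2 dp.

0.53 °C

Original: g = 0.5024, ΔT = 1.5/(1−0.5024) = 3.0145 °C.
With doubled vegetation: g' = 0.5768, ΔT' = 1.5/(1−0.5768) = 3.5444 °C.
Change = 3.5444 − 3.0145 = 0.53 °C.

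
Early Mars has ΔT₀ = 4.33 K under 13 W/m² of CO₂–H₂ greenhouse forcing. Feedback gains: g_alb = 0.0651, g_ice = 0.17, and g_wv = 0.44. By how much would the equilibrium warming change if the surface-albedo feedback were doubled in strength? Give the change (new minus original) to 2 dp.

3.34 K

Original: g = 0.6751, ΔT = 4.33/(1−0.6751) = 13.3272 K.
With doubled surface-albedo: g' = 0.7402, ΔT' = 4.33/(1−0.7402) = 16.6667 K.
Change = 16.6667 − 13.3272 = 3.34 K.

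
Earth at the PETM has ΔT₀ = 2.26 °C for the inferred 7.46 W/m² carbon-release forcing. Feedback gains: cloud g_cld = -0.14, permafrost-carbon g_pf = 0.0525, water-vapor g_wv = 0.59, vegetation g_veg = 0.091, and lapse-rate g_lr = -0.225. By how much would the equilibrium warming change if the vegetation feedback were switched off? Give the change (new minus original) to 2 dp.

-0.45 °C

Original: g = 0.3685, ΔT = 2.26/(1−0.3685) = 3.5788 °C.
Without vegetation: g' = 0.2775, ΔT' = 2.26/(1−0.2775) = 3.1280 °C.
Change = 3.1280 − 3.5788 = -0.45 °C.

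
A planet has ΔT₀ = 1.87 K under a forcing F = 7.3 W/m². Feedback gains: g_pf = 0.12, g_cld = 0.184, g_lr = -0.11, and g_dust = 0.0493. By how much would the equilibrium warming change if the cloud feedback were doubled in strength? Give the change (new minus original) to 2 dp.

0.79 K

Original: g = 0.2433, ΔT = 1.87/(1−0.2433) = 2.4713 K.
With doubled cloud: g' = 0.4273, ΔT' = 1.87/(1−0.4273) = 3.2652 K.
Change = 3.2652 − 2.4713 = 0.79 K.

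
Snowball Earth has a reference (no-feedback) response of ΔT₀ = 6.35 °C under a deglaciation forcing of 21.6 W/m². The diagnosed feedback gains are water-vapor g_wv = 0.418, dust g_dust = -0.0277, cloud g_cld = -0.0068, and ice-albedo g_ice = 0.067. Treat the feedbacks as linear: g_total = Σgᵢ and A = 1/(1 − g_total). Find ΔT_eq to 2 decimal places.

11.56 °C

Total gain g = 0.418 − 0.0277 − 0.0068 + 0.067 = 0.4505.
Amplification A = 1/(1 − 0.4505) = 1.82.
ΔT = 6.35 × 1.82 = 11.56 °C.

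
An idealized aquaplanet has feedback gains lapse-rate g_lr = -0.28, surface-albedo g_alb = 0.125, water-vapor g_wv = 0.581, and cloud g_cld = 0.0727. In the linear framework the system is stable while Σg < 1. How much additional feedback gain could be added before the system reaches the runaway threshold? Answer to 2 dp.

0.50

Current total gain = -0.28 + 0.125 + 0.581 + 0.0727 = 0.4987.
Margin to runaway = 1 − 0.4987 = 0.50.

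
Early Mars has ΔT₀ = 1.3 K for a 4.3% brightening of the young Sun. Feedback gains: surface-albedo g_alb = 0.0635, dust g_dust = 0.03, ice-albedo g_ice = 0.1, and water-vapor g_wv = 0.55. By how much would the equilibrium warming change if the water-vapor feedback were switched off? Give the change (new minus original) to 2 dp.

Original: g = 0.7435, ΔT = 1.3/(1−0.7435) = 5.0682 K.
Without water-vapor: g' = 0.1935, ΔT' = 1.3/(1−0.1935) = 1.6119 K.
Change = 1.6119 − 5.0682 = -3.46 K.

-3.46 K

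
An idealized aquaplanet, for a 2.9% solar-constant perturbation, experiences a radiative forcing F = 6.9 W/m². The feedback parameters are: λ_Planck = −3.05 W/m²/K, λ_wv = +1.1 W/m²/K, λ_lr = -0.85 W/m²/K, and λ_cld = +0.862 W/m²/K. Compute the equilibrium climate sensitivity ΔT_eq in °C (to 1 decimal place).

3.6 °C

Net feedback parameter λ = (−3.05) + (+1.1) + (-0.85) + (+0.862) = -1.938 W/m²/K.
ΔT = −F/λ = −6.9/(-1.938) = 3.6 °C.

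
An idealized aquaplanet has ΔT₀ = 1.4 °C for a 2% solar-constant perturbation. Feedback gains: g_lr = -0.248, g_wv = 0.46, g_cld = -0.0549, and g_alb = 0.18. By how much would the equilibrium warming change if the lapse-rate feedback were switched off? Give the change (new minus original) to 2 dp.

1.26 °C

Original: g = 0.3371, ΔT = 1.4/(1−0.3371) = 2.1119 °C.
Without lapse-rate: g' = 0.5851, ΔT' = 1.4/(1−0.5851) = 3.3743 °C.
Change = 3.3743 − 2.1119 = 1.26 °C.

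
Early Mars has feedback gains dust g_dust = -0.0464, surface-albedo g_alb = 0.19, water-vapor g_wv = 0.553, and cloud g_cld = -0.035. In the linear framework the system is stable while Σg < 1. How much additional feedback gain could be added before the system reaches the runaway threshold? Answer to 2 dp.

0.34

Current total gain = -0.0464 + 0.19 + 0.553 − 0.035 = 0.6616.
Margin to runaway = 1 − 0.6616 = 0.34.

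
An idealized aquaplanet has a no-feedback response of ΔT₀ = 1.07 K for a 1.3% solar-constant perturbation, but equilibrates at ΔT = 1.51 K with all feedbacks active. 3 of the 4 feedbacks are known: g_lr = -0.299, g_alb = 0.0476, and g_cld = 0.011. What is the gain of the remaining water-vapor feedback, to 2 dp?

0.53

Amplification A = ΔT/ΔT₀ = 1.51/1.07 = 1.411.
Total gain g = 1 − 1/A = 1 − 1/1.411 = 0.2913.
Known gains sum to -0.299 + 0.0476 + 0.011 = -0.2404.
g_wv = 0.2913 + 0.2404 = 0.53.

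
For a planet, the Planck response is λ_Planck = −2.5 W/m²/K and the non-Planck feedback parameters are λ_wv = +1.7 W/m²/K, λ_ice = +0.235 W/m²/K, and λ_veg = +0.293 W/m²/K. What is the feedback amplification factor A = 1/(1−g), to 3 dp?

Convert to gains: g_wv = 1.7/2.5 = 0.68; g_ice = 0.235/2.5 = 0.094; g_veg = 0.293/2.5 = 0.1172.
Total gain g = 0.8912.
A = 1/(1 − 0.8912) = 9.191.

9.191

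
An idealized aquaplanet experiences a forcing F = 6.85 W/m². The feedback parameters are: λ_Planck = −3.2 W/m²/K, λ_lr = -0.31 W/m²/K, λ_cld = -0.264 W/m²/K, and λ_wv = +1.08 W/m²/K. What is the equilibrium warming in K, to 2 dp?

2.54 K

Net feedback parameter λ = (−3.2) + (-0.31) + (-0.264) + (+1.08) = -2.694 W/m²/K.
ΔT = −F/λ = −6.85/(-2.694) = 2.54 K.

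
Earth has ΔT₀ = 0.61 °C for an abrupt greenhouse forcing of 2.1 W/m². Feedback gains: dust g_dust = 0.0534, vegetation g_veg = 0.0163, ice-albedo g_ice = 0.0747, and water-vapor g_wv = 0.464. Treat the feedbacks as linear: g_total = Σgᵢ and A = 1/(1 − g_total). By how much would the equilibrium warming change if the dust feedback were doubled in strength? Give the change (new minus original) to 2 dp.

Original: g = 0.6084, ΔT = 0.61/(1−0.6084) = 1.5577 °C.
With doubled dust: g' = 0.6618, ΔT' = 0.61/(1−0.6618) = 1.8037 °C.
Change = 1.8037 − 1.5577 = 0.25 °C.

0.25 °C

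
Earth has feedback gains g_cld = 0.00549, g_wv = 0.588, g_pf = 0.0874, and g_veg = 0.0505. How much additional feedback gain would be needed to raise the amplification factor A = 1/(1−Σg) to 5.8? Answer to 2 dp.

0.10

Current total gain = 0.73139.
Target gain for A = 5.8: g* = 1 − 1/5.8 = 0.8276.
Additional gain needed = 0.8276 − 0.73139 = 0.10.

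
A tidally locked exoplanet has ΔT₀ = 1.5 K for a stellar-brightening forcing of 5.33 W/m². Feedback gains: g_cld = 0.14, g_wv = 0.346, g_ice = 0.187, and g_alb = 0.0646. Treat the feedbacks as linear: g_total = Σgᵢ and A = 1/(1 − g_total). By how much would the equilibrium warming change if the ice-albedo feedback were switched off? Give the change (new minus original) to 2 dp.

Original: g = 0.7376, ΔT = 1.5/(1−0.7376) = 5.7165 K.
Without ice-albedo: g' = 0.5506, ΔT' = 1.5/(1−0.5506) = 3.3378 K.
Change = 3.3378 − 5.7165 = -2.38 K.

-2.38 K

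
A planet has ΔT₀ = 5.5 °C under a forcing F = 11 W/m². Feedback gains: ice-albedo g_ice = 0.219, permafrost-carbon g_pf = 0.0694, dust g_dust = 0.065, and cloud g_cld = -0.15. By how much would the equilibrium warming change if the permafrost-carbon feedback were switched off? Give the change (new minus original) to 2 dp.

Original: g = 0.2034, ΔT = 5.5/(1−0.2034) = 6.9043 °C.
Without permafrost-carbon: g' = 0.134, ΔT' = 5.5/(1−0.134) = 6.3510 °C.
Change = 6.3510 − 6.9043 = -0.55 °C.

-0.55 °C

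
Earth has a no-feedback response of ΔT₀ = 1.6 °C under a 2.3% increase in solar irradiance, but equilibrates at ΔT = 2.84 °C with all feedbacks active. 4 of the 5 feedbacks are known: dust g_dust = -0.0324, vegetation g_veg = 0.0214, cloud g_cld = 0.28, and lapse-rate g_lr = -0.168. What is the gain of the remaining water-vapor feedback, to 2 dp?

0.34

Amplification A = ΔT/ΔT₀ = 2.84/1.6 = 1.775.
Total gain g = 1 − 1/A = 1 − 1/1.775 = 0.4366.
Known gains sum to -0.0324 + 0.0214 + 0.28 − 0.168 = 0.101.
g_wv = 0.4366 − 0.101 = 0.34.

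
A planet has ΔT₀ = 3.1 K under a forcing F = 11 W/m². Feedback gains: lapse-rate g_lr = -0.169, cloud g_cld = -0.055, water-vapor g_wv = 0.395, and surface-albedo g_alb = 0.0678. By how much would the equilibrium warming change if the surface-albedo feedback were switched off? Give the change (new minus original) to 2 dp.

-0.33 K

Original: g = 0.2388, ΔT = 3.1/(1−0.2388) = 4.0725 K.
Without surface-albedo: g' = 0.171, ΔT' = 3.1/(1−0.171) = 3.7394 K.
Change = 3.7394 − 4.0725 = -0.33 K.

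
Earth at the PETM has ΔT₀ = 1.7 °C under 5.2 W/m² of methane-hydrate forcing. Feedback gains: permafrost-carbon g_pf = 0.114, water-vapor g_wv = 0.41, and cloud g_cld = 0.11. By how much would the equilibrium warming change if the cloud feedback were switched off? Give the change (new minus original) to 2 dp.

Original: g = 0.634, ΔT = 1.7/(1−0.634) = 4.6448 °C.
Without cloud: g' = 0.524, ΔT' = 1.7/(1−0.524) = 3.5714 °C.
Change = 3.5714 − 4.6448 = -1.07 °C.

-1.07 °C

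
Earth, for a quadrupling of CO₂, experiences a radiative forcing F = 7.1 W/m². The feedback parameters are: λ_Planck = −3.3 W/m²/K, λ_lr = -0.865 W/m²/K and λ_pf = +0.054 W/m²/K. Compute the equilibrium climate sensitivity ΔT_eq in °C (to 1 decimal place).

1.7 °C

Net feedback parameter λ = (−3.3) + (-0.865) + (+0.054) = -4.111 W/m²/K.
ΔT = −F/λ = −7.1/(-4.111) = 1.7 °C.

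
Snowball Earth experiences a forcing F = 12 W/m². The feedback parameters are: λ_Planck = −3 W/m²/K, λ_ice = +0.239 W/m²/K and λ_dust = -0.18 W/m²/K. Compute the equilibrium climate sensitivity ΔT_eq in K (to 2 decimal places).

Net feedback parameter λ = (−3) + (+0.239) + (-0.18) = -2.941 W/m²/K.
ΔT = −F/λ = −12/(-2.941) = 4.08 K.

4.08 K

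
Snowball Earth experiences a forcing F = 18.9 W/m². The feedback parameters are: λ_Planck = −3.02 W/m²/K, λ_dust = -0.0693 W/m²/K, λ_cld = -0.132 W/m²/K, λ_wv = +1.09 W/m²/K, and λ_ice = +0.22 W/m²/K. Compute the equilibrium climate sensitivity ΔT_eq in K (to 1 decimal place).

Net feedback parameter λ = (−3.02) + (-0.0693) + (-0.132) + (+1.09) + (+0.22) = -1.9113 W/m²/K.
ΔT = −F/λ = −18.9/(-1.9113) = 9.9 K.

9.9 K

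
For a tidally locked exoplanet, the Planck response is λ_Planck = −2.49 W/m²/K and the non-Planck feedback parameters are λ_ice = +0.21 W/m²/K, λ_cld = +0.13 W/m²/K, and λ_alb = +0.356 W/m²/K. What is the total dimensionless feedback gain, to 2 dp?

Convert to gains: g_ice = 0.21/2.49 = 0.08434; g_cld = 0.13/2.49 = 0.05221; g_alb = 0.356/2.49 = 0.143.
Total gain g = 0.27955.

0.28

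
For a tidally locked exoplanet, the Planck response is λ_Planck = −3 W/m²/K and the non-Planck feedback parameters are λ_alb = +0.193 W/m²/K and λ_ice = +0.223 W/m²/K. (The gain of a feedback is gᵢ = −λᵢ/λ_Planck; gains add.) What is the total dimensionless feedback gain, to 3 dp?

0.139

Convert to gains: g_alb = 0.193/3 = 0.06433; g_ice = 0.223/3 = 0.07433.
Total gain g = 0.13866.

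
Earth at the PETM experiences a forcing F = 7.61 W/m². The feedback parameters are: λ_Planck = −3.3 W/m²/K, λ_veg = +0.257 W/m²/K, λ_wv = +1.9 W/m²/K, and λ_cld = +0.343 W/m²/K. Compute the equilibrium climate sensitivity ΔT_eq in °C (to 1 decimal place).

Net feedback parameter λ = (−3.3) + (+0.257) + (+1.9) + (+0.343) = -0.8 W/m²/K.
ΔT = −F/λ = −7.61/(-0.8) = 9.5 °C.

9.5 °C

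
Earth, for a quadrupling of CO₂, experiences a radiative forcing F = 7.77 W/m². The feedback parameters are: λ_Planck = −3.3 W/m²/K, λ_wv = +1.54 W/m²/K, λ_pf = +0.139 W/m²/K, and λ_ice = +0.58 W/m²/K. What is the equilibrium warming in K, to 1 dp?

7.5 K

Net feedback parameter λ = (−3.3) + (+1.54) + (+0.139) + (+0.58) = -1.041 W/m²/K.
ΔT = −F/λ = −7.77/(-1.041) = 7.5 K.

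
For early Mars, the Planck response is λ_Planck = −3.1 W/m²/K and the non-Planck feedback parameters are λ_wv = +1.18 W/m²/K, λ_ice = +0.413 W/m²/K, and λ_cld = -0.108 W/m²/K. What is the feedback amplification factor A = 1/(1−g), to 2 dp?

1.92

Convert to gains: g_wv = 1.18/3.1 = 0.3806; g_ice = 0.413/3.1 = 0.1332; g_cld = -0.108/3.1 = -0.03484.
Total gain g = 0.47896.
A = 1/(1 − 0.47896) = 1.92.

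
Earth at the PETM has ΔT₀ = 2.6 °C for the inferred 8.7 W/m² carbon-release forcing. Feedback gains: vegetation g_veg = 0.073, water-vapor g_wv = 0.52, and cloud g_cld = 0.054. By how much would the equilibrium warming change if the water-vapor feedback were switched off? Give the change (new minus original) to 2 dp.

-4.39 °C

Original: g = 0.647, ΔT = 2.6/(1−0.647) = 7.3654 °C.
Without water-vapor: g' = 0.127, ΔT' = 2.6/(1−0.127) = 2.9782 °C.
Change = 2.9782 − 7.3654 = -4.39 °C.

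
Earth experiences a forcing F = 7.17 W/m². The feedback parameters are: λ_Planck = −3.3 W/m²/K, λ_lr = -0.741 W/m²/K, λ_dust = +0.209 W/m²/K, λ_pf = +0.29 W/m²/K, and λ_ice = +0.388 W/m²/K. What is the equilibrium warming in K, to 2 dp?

2.27 K

Net feedback parameter λ = (−3.3) + (-0.741) + (+0.209) + (+0.29) + (+0.388) = -3.154 W/m²/K.
ΔT = −F/λ = −7.17/(-3.154) = 2.27 K.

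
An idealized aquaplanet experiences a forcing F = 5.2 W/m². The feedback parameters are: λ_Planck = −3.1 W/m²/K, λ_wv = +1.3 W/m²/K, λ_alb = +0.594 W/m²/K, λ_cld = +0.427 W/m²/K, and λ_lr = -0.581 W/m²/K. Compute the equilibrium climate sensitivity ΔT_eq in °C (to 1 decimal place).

Net feedback parameter λ = (−3.1) + (+1.3) + (+0.594) + (+0.427) + (-0.581) = -1.36 W/m²/K.
ΔT = −F/λ = −5.2/(-1.36) = 3.8 °C.

3.8 °C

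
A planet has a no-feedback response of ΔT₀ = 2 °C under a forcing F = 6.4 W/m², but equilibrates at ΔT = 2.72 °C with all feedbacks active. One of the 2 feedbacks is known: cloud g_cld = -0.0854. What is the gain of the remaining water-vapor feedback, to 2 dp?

Amplification A = ΔT/ΔT₀ = 2.72/2 = 1.36.
Total gain g = 1 − 1/A = 1 − 1/1.36 = 0.2647.
The known gain is -0.0854.
g_wv = 0.2647 + 0.0854 = 0.35.

0.35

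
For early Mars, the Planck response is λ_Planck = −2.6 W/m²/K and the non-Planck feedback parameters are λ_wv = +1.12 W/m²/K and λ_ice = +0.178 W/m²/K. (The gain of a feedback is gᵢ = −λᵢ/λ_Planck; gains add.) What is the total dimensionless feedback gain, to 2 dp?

0.50

Convert to gains: g_wv = 1.12/2.6 = 0.4308; g_ice = 0.178/2.6 = 0.06846.
Total gain g = 0.49926.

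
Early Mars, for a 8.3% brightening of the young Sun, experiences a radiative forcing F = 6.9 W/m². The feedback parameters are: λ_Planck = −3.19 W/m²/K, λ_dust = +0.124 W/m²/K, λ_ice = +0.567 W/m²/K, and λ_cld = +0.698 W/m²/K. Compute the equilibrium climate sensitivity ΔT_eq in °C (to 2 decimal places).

Net feedback parameter λ = (−3.19) + (+0.124) + (+0.567) + (+0.698) = -1.801 W/m²/K.
ΔT = −F/λ = −6.9/(-1.801) = 3.83 °C.

3.83 °C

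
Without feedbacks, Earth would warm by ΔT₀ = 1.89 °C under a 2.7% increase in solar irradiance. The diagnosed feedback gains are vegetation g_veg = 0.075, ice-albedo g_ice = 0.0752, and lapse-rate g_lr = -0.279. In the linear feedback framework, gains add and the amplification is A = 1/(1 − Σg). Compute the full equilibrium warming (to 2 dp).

1.67 °C

Total gain g = 0.075 + 0.0752 − 0.279 = -0.1288.
Amplification A = 1/(1 + 0.1288) = 0.8859.
ΔT = 1.89 × 0.8859 = 1.67 °C.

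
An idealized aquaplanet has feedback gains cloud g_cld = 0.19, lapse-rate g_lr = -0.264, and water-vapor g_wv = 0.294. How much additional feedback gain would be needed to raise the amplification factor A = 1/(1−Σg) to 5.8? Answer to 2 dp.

0.61

Current total gain = 0.22.
Target gain for A = 5.8: g* = 1 − 1/5.8 = 0.8276.
Additional gain needed = 0.8276 − 0.22 = 0.61.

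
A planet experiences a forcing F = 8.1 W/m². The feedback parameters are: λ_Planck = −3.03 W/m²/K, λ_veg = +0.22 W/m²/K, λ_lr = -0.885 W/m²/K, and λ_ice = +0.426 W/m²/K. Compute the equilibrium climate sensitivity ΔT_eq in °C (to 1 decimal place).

Net feedback parameter λ = (−3.03) + (+0.22) + (-0.885) + (+0.426) = -3.269 W/m²/K.
ΔT = −F/λ = −8.1/(-3.269) = 2.5 °C.

2.5 °C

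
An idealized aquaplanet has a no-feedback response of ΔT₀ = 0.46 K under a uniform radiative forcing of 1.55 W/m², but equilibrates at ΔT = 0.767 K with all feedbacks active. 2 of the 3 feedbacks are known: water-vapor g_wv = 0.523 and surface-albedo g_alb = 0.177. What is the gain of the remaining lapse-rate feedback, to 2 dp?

-0.30

Amplification A = ΔT/ΔT₀ = 0.767/0.46 = 1.667.
Total gain g = 1 − 1/A = 1 − 1/1.667 = 0.4001.
Known gains sum to 0.523 + 0.177 = 0.7.
g_lr = 0.4001 − 0.7 = -0.30.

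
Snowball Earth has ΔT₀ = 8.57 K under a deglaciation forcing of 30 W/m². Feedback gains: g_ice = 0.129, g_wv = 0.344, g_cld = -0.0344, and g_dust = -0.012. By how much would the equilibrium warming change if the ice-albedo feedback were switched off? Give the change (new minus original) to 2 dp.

Original: g = 0.4266, ΔT = 8.57/(1−0.4266) = 14.9459 K.
Without ice-albedo: g' = 0.2976, ΔT' = 8.57/(1−0.2976) = 12.2010 K.
Change = 12.2010 − 14.9459 = -2.74 K.

-2.74 K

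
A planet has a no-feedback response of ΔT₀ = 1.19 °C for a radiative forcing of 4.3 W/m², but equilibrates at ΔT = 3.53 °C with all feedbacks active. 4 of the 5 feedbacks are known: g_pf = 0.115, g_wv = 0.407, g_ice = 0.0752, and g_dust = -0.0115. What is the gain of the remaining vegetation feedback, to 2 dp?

0.08

Amplification A = ΔT/ΔT₀ = 3.53/1.19 = 2.966.
Total gain g = 1 − 1/A = 1 − 1/2.966 = 0.6628.
Known gains sum to 0.115 + 0.407 + 0.0752 − 0.0115 = 0.5857.
g_veg = 0.6628 − 0.5857 = 0.08.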